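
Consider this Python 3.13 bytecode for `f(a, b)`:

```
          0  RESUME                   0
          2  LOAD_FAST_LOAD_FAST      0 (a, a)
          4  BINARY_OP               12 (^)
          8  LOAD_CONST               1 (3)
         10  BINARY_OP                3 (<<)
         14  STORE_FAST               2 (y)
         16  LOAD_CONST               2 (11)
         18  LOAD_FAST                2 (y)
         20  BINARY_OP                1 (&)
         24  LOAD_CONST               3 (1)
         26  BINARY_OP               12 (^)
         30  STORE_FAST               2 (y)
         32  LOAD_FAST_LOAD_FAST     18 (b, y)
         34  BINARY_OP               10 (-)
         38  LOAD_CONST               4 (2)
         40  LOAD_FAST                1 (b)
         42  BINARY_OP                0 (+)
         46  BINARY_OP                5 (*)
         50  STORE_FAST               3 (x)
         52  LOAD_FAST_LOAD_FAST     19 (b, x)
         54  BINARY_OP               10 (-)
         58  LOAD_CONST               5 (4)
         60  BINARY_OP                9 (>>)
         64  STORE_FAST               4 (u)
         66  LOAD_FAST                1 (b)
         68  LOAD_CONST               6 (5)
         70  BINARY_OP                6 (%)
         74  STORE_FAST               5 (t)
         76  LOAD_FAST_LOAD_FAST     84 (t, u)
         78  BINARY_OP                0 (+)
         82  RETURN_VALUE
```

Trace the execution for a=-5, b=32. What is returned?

LOAD_FAST_LOAD_FAST a,a → push -5,-5. Stack: [-5, -5]
BINARY_OP ^ → -5 ^ -5 = 0. Stack: [0]
LOAD_CONST → push 3. Stack: [0, 3]
BINARY_OP << → 0 << 3 = 0. Stack: [0]
STORE_FAST y → y=0. Stack: []
LOAD_CONST → push 11. Stack: [11]
LOAD_FAST y → push 0. Stack: [11, 0]
BINARY_OP & → 11 & 0 = 0. Stack: [0]
LOAD_CONST → push 1. Stack: [0, 1]
BINARY_OP ^ → 0 ^ 1 = 1. Stack: [1]
STORE_FAST y → y=1. Stack: []
LOAD_FAST_LOAD_FAST b,y → push 32,1. Stack: [32, 1]
BINARY_OP - → 32 - 1 = 31. Stack: [31]
LOAD_CONST → push 2. Stack: [31, 2]
LOAD_FAST b → push 32. Stack: [31, 2, 32]
BINARY_OP + → 2 + 32 = 34. Stack: [31, 34]
BINARY_OP * → 31 * 34 = 1054. Stack: [1054]
STORE_FAST x → x=1054. Stack: []
LOAD_FAST_LOAD_FAST b,x → push 32,1054. Stack: [32, 1054]
BINARY_OP - → 32 - 1054 = -1022. Stack: [-1022]
LOAD_CONST → push 4. Stack: [-1022, 4]
BINARY_OP >> → -1022 >> 4 = -64. Stack: [-64]
STORE_FAST u → u=-64. Stack: []
LOAD_FAST b → push 32. Stack: [32]
LOAD_CONST → push 5. Stack: [32, 5]
BINARY_OP % → 32 % 5 = 2. Stack: [2]
STORE_FAST t → t=2. Stack: []
LOAD_FAST_LOAD_FAST t,u → push 2,-64. Stack: [2, -64]
BINARY_OP + → 2 + -64 = -62. Stack: [-62]
RETURN_VALUE → return -62.

-62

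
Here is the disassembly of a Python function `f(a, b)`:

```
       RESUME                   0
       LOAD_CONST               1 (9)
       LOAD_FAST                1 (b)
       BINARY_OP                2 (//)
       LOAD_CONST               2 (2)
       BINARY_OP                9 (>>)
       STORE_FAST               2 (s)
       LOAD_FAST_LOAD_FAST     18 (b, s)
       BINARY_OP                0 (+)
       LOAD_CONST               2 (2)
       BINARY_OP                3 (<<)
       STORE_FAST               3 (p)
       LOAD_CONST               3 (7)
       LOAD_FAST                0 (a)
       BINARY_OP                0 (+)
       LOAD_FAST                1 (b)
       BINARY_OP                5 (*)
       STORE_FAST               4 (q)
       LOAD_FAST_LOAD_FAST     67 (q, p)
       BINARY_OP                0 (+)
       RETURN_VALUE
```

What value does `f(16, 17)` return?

459

LOAD_CONST → push 9. Stack: [9]
LOAD_FAST b → push 17. Stack: [9, 17]
BINARY_OP // → 9 // 17 = 0. Stack: [0]
LOAD_CONST → push 2. Stack: [0, 2]
BINARY_OP >> → 0 >> 2 = 0. Stack: [0]
STORE_FAST s → s=0. Stack: []
LOAD_FAST_LOAD_FAST b,s → push 17,0. Stack: [17, 0]
BINARY_OP + → 17 + 0 = 17. Stack: [17]
LOAD_CONST → push 2. Stack: [17, 2]
BINARY_OP << → 17 << 2 = 68. Stack: [68]
STORE_FAST p → p=68. Stack: []
LOAD_CONST → push 7. Stack: [7]
LOAD_FAST a → push 16. Stack: [7, 16]
BINARY_OP + → 7 + 16 = 23. Stack: [23]
LOAD_FAST b → push 17. Stack: [23, 17]
BINARY_OP * → 23 * 17 = 391. Stack: [391]
STORE_FAST q → q=391. Stack: []
LOAD_FAST_LOAD_FAST q,p → push 391,68. Stack: [391, 68]
BINARY_OP + → 391 + 68 = 459. Stack: [459]
RETURN_VALUE → return 459.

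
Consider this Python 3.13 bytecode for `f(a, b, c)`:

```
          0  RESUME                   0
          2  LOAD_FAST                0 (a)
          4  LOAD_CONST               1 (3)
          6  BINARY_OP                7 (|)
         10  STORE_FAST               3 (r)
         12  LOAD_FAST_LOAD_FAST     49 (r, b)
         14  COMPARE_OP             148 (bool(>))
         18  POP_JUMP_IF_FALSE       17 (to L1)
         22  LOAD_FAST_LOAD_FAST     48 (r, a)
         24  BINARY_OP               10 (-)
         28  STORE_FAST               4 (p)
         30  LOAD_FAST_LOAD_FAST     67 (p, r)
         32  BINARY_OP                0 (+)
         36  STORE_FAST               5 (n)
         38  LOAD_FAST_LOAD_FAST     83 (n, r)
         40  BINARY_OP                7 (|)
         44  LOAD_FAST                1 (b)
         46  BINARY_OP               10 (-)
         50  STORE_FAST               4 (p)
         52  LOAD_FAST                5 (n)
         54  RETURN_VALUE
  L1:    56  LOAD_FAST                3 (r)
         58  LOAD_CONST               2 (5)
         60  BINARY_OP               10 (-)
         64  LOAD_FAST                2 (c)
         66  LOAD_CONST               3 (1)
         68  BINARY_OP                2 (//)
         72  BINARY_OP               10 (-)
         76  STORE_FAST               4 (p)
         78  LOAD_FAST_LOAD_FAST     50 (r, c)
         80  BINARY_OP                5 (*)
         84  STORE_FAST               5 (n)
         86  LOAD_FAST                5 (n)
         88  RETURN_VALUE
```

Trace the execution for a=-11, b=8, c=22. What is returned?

-198

LOAD_FAST a → push -11. Stack: [-11]
LOAD_CONST → push 3. Stack: [-11, 3]
BINARY_OP | → -11 | 3 = -9. Stack: [-9]
STORE_FAST r → r=-9. Stack: []
LOAD_FAST_LOAD_FAST r,b → push -9,8. Stack: [-9, 8]
COMPARE_OP bool(>) → -9 vs 8 = False. Stack: [False]
POP_JUMP_IF_FALSE → pop False; jump. Stack: []
LOAD_FAST r → push -9. Stack: [-9]
LOAD_CONST → push 5. Stack: [-9, 5]
BINARY_OP - → -9 - 5 = -14. Stack: [-14]
LOAD_FAST c → push 22. Stack: [-14, 22]
LOAD_CONST → push 1. Stack: [-14, 22, 1]
BINARY_OP // → 22 // 1 = 22. Stack: [-14, 22]
BINARY_OP - → -14 - 22 = -36. Stack: [-36]
STORE_FAST p → p=-36. Stack: []
LOAD_FAST_LOAD_FAST r,c → push -9,22. Stack: [-9, 22]
BINARY_OP * → -9 * 22 = -198. Stack: [-198]
STORE_FAST n → n=-198. Stack: []
LOAD_FAST n → push -198. Stack: [-198]
RETURN_VALUE → return -198.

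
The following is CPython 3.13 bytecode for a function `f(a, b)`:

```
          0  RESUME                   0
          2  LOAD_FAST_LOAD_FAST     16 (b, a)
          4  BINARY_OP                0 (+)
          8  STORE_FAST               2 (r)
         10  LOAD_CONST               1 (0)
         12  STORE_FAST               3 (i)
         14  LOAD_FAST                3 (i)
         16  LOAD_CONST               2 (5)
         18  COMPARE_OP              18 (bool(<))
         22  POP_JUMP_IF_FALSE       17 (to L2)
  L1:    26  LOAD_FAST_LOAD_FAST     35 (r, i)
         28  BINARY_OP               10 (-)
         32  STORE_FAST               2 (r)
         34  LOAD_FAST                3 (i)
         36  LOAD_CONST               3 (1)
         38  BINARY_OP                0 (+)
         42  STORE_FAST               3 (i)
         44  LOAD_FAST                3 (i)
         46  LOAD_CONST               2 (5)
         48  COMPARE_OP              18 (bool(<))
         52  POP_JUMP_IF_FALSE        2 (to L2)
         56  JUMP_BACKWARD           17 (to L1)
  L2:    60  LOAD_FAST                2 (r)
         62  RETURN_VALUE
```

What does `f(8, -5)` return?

-7

LOAD_FAST_LOAD_FAST b,a → push -5,8
BINARY_OP + → -5 + 8 = 3
STORE_FAST r → r=3
LOAD_CONST → push 0
STORE_FAST i → i=0
LOAD_FAST i → push 0
LOAD_CONST → push 5
COMPARE_OP bool(<) → 0 vs 5 = True
POP_JUMP_IF_FALSE → pop True; no jump
LOAD_FAST_LOAD_FAST r,i → push 3,0
BINARY_OP - → 3 - 0 = 3
STORE_FAST r → r=3
LOAD_FAST i → push 0
LOAD_CONST → push 1
BINARY_OP + → 0 + 1 = 1
STORE_FAST i → i=1
LOAD_FAST i → push 1
LOAD_CONST → push 5
COMPARE_OP bool(<) → 1 vs 5 = True
POP_JUMP_IF_FALSE → pop True; no jump
LOAD_FAST_LOAD_FAST r,i → push 3,1
BINARY_OP - → 3 - 1 = 2
STORE_FAST r → r=2
LOAD_FAST i → push 1
LOAD_CONST → push 1
BINARY_OP + → 1 + 1 = 2
STORE_FAST i → i=2
LOAD_FAST i → push 2
LOAD_CONST → push 5
COMPARE_OP bool(<) → 2 vs 5 = True
POP_JUMP_IF_FALSE → pop True; no jump
LOAD_FAST_LOAD_FAST r,i → push 2,2
BINARY_OP - → 2 - 2 = 0
STORE_FAST r → r=0
LOAD_FAST i → push 2
LOAD_CONST → push 1
BINARY_OP + → 2 + 1 = 3
STORE_FAST i → i=3
LOAD_FAST i → push 3
LOAD_CONST → push 5
COMPARE_OP bool(<) → 3 vs 5 = True
POP_JUMP_IF_FALSE → pop True; no jump
LOAD_FAST_LOAD_FAST r,i → push 0,3
BINARY_OP - → 0 - 3 = -3
STORE_FAST r → r=-3
LOAD_FAST i → push 3
LOAD_CONST → push 1
BINARY_OP + → 3 + 1 = 4
STORE_FAST i → i=4
LOAD_FAST i → push 4
LOAD_CONST → push 5
COMPARE_OP bool(<) → 4 vs 5 = True
POP_JUMP_IF_FALSE → pop True; no jump
LOAD_FAST_LOAD_FAST r,i → push -3,4
BINARY_OP - → -3 - 4 = -7
STORE_FAST r → r=-7
LOAD_FAST i → push 4
LOAD_CONST → push 1
BINARY_OP + → 4 + 1 = 5
STORE_FAST i → i=5
LOAD_FAST i → push 5
LOAD_CONST → push 5
COMPARE_OP bool(<) → 5 vs 5 = False
POP_JUMP_IF_FALSE → pop False; jump
LOAD_FAST r → push -7
RETURN_VALUE → return -7.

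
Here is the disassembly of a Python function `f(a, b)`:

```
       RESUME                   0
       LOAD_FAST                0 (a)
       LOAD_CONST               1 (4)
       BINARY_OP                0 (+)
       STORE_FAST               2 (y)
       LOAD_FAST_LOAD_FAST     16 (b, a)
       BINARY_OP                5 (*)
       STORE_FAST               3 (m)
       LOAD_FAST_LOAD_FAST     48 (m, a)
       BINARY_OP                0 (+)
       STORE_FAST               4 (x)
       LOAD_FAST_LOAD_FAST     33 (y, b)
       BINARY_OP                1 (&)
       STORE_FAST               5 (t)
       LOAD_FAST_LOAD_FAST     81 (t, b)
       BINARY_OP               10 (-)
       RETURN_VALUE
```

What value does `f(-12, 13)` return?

-5

LOAD_FAST a → push -12. Stack: [-12]
LOAD_CONST → push 4. Stack: [-12, 4]
BINARY_OP + → -12 + 4 = -8. Stack: [-8]
STORE_FAST y → y=-8. Stack: []
LOAD_FAST_LOAD_FAST b,a → push 13,-12. Stack: [13, -12]
BINARY_OP * → 13 * -12 = -156. Stack: [-156]
STORE_FAST m → m=-156. Stack: []
LOAD_FAST_LOAD_FAST m,a → push -156,-12. Stack: [-156, -12]
BINARY_OP + → -156 + -12 = -168. Stack: [-168]
STORE_FAST x → x=-168. Stack: []
LOAD_FAST_LOAD_FAST y,b → push -8,13. Stack: [-8, 13]
BINARY_OP & → -8 & 13 = 8. Stack: [8]
STORE_FAST t → t=8. Stack: []
LOAD_FAST_LOAD_FAST t,b → push 8,13. Stack: [8, 13]
BINARY_OP - → 8 - 13 = -5. Stack: [-5]
RETURN_VALUE → return -5.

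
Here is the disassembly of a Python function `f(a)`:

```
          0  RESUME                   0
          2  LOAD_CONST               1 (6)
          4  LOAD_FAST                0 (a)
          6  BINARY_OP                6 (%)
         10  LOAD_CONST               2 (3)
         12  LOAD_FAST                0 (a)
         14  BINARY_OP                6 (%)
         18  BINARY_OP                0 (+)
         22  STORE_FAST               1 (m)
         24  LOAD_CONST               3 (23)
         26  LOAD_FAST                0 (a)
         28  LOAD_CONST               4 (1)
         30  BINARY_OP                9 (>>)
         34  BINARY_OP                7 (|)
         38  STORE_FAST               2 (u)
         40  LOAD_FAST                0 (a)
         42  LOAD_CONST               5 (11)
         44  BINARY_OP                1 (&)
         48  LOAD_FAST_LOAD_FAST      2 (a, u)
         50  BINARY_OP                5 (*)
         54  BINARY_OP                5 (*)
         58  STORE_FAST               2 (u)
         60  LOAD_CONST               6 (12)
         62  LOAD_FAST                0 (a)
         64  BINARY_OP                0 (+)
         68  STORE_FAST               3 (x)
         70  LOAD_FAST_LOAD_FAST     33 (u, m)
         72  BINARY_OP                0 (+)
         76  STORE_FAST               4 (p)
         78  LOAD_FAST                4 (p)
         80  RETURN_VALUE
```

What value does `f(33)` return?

768

LOAD_CONST → push 6. Stack: [6]
LOAD_FAST a → push 33. Stack: [6, 33]
BINARY_OP % → 6 % 33 = 6. Stack: [6]
LOAD_CONST → push 3. Stack: [6, 3]
LOAD_FAST a → push 33. Stack: [6, 3, 33]
BINARY_OP % → 3 % 33 = 3. Stack: [6, 3]
BINARY_OP + → 6 + 3 = 9. Stack: [9]
STORE_FAST m → m=9. Stack: []
LOAD_CONST → push 23. Stack: [23]
LOAD_FAST a → push 33. Stack: [23, 33]
LOAD_CONST → push 1. Stack: [23, 33, 1]
BINARY_OP >> → 33 >> 1 = 16. Stack: [23, 16]
BINARY_OP | → 23 | 16 = 23. Stack: [23]
STORE_FAST u → u=23. Stack: []
LOAD_FAST a → push 33. Stack: [33]
LOAD_CONST → push 11. Stack: [33, 11]
BINARY_OP & → 33 & 11 = 1. Stack: [1]
LOAD_FAST_LOAD_FAST a,u → push 33,23. Stack: [1, 33, 23]
BINARY_OP * → 33 * 23 = 759. Stack: [1, 759]
BINARY_OP * → 1 * 759 = 759. Stack: [759]
STORE_FAST u → u=759. Stack: []
LOAD_CONST → push 12. Stack: [12]
LOAD_FAST a → push 33. Stack: [12, 33]
BINARY_OP + → 12 + 33 = 45. Stack: [45]
STORE_FAST x → x=45. Stack: []
LOAD_FAST_LOAD_FAST u,m → push 759,9. Stack: [759, 9]
BINARY_OP + → 759 + 9 = 768. Stack: [768]
STORE_FAST p → p=768. Stack: []
LOAD_FAST p → push 768. Stack: [768]
RETURN_VALUE → return 768.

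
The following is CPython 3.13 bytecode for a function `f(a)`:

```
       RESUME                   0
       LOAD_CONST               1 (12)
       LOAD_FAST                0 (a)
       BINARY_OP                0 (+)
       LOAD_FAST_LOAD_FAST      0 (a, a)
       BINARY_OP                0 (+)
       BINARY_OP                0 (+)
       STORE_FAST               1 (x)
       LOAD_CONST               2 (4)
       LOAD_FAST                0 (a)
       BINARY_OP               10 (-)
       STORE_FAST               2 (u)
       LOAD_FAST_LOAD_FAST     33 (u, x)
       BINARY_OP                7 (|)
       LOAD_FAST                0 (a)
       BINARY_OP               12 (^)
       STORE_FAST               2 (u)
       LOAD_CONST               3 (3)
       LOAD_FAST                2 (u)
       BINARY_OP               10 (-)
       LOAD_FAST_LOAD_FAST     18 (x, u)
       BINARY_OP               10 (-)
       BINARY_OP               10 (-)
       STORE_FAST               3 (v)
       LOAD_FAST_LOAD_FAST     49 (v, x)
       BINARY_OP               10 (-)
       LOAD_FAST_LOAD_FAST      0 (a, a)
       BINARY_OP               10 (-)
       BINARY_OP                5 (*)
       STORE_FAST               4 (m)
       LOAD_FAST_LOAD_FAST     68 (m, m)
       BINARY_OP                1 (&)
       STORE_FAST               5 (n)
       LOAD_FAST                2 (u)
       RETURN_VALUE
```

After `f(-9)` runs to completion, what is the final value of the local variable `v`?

LOAD_CONST → push 12. Stack: [12]
LOAD_FAST a → push -9. Stack: [12, -9]
BINARY_OP + → 12 + -9 = 3. Stack: [3]
LOAD_FAST_LOAD_FAST a,a → push -9,-9. Stack: [3, -9, -9]
BINARY_OP + → -9 + -9 = -18. Stack: [3, -18]
BINARY_OP + → 3 + -18 = -15. Stack: [-15]
STORE_FAST x → x=-15. Stack: []
LOAD_CONST → push 4. Stack: [4]
LOAD_FAST a → push -9. Stack: [4, -9]
BINARY_OP - → 4 - -9 = 13. Stack: [13]
STORE_FAST u → u=13. Stack: []
LOAD_FAST_LOAD_FAST u,x → push 13,-15. Stack: [13, -15]
BINARY_OP | → 13 | -15 = -3. Stack: [-3]
LOAD_FAST a → push -9. Stack: [-3, -9]
BINARY_OP ^ → -3 ^ -9 = 10. Stack: [10]
STORE_FAST u → u=10. Stack: []
LOAD_CONST → push 3. Stack: [3]
LOAD_FAST u → push 10. Stack: [3, 10]
BINARY_OP - → 3 - 10 = -7. Stack: [-7]
LOAD_FAST_LOAD_FAST x,u → push -15,10. Stack: [-7, -15, 10]
BINARY_OP - → -15 - 10 = -25. Stack: [-7, -25]
BINARY_OP - → -7 - -25 = 18. Stack: [18]
STORE_FAST v → v=18. Stack: []
LOAD_FAST_LOAD_FAST v,x → push 18,-15. Stack: [18, -15]
BINARY_OP - → 18 - -15 = 33. Stack: [33]
LOAD_FAST_LOAD_FAST a,a → push -9,-9. Stack: [33, -9, -9]
BINARY_OP - → -9 - -9 = 0. Stack: [33, 0]
BINARY_OP * → 33 * 0 = 0. Stack: [0]
STORE_FAST m → m=0. Stack: []
LOAD_FAST_LOAD_FAST m,m → push 0,0. Stack: [0, 0]
BINARY_OP & → 0 & 0 = 0. Stack: [0]
STORE_FAST n → n=0. Stack: []
LOAD_FAST u → push 10. Stack: [10]
RETURN_VALUE → return 10.

18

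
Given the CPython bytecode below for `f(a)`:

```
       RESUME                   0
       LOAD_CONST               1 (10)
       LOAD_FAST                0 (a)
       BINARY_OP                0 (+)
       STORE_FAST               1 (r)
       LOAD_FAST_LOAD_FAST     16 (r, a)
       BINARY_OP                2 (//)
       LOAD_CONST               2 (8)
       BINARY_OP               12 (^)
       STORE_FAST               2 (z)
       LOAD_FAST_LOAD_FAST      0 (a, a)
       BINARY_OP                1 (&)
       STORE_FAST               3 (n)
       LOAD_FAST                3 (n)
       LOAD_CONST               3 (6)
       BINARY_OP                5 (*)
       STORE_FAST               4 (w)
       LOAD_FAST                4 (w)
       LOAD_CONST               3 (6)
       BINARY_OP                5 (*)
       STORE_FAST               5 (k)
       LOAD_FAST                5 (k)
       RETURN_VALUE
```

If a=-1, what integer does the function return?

LOAD_CONST → push 10. Stack: [10]
LOAD_FAST a → push -1. Stack: [10, -1]
BINARY_OP + → 10 + -1 = 9. Stack: [9]
STORE_FAST r → r=9. Stack: []
LOAD_FAST_LOAD_FAST r,a → push 9,-1. Stack: [9, -1]
BINARY_OP // → 9 // -1 = -9. Stack: [-9]
LOAD_CONST → push 8. Stack: [-9, 8]
BINARY_OP ^ → -9 ^ 8 = -1. Stack: [-1]
STORE_FAST z → z=-1. Stack: []
LOAD_FAST_LOAD_FAST a,a → push -1,-1. Stack: [-1, -1]
BINARY_OP & → -1 & -1 = -1. Stack: [-1]
STORE_FAST n → n=-1. Stack: []
LOAD_FAST n → push -1. Stack: [-1]
LOAD_CONST → push 6. Stack: [-1, 6]
BINARY_OP * → -1 * 6 = -6. Stack: [-6]
STORE_FAST w → w=-6. Stack: []
LOAD_FAST w → push -6. Stack: [-6]
LOAD_CONST → push 6. Stack: [-6, 6]
BINARY_OP * → -6 * 6 = -36. Stack: [-36]
STORE_FAST k → k=-36. Stack: []
LOAD_FAST k → push -36. Stack: [-36]
RETURN_VALUE → return -36.

-36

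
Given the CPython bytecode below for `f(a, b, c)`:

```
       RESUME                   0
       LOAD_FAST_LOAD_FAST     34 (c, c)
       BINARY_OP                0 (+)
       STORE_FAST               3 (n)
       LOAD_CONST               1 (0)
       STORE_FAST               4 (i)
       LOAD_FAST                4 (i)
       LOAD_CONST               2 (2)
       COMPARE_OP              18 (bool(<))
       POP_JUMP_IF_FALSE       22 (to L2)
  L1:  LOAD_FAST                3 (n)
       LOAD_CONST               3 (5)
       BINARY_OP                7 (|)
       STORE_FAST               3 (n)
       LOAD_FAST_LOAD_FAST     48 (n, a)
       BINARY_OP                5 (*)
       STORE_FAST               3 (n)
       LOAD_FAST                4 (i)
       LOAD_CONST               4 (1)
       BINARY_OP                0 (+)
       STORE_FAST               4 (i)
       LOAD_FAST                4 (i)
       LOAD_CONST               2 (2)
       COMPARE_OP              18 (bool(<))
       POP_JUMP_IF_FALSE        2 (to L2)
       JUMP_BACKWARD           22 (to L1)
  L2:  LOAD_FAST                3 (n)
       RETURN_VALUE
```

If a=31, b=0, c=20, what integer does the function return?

LOAD_FAST_LOAD_FAST c,c → push 20,20. Stack: [20, 20]
BINARY_OP + → 20 + 20 = 40. Stack: [40]
STORE_FAST n → n=40. Stack: []
LOAD_CONST → push 0. Stack: [0]
STORE_FAST i → i=0. Stack: []
LOAD_FAST i → push 0. Stack: [0]
LOAD_CONST → push 2. Stack: [0, 2]
COMPARE_OP bool(<) → 0 vs 2 = True. Stack: [True]
POP_JUMP_IF_FALSE → pop True; no jump. Stack: []
LOAD_FAST n → push 40. Stack: [40]
LOAD_CONST → push 5. Stack: [40, 5]
BINARY_OP | → 40 | 5 = 45. Stack: [45]
STORE_FAST n → n=45. Stack: []
LOAD_FAST_LOAD_FAST n,a → push 45,31. Stack: [45, 31]
BINARY_OP * → 45 * 31 = 1395. Stack: [1395]
STORE_FAST n → n=1395. Stack: []
LOAD_FAST i → push 0. Stack: [0]
LOAD_CONST → push 1. Stack: [0, 1]
BINARY_OP + → 0 + 1 = 1. Stack: [1]
STORE_FAST i → i=1. Stack: []
LOAD_FAST i → push 1. Stack: [1]
LOAD_CONST → push 2. Stack: [1, 2]
COMPARE_OP bool(<) → 1 vs 2 = True. Stack: [True]
POP_JUMP_IF_FALSE → pop True; no jump. Stack: []
LOAD_FAST n → push 1395. Stack: [1395]
LOAD_CONST → push 5. Stack: [1395, 5]
BINARY_OP | → 1395 | 5 = 1399. Stack: [1399]
STORE_FAST n → n=1399. Stack: []
LOAD_FAST_LOAD_FAST n,a → push 1399,31. Stack: [1399, 31]
BINARY_OP * → 1399 * 31 = 43369. Stack: [43369]
STORE_FAST n → n=43369. Stack: []
LOAD_FAST i → push 1. Stack: [1]
LOAD_CONST → push 1. Stack: [1, 1]
BINARY_OP + → 1 + 1 = 2. Stack: [2]
STORE_FAST i → i=2. Stack: []
LOAD_FAST i → push 2. Stack: [2]
LOAD_CONST → push 2. Stack: [2, 2]
COMPARE_OP bool(<) → 2 vs 2 = False. Stack: [False]
POP_JUMP_IF_FALSE → pop False; jump. Stack: []
LOAD_FAST n → push 43369. Stack: [43369]
RETURN_VALUE → return 43369.

43369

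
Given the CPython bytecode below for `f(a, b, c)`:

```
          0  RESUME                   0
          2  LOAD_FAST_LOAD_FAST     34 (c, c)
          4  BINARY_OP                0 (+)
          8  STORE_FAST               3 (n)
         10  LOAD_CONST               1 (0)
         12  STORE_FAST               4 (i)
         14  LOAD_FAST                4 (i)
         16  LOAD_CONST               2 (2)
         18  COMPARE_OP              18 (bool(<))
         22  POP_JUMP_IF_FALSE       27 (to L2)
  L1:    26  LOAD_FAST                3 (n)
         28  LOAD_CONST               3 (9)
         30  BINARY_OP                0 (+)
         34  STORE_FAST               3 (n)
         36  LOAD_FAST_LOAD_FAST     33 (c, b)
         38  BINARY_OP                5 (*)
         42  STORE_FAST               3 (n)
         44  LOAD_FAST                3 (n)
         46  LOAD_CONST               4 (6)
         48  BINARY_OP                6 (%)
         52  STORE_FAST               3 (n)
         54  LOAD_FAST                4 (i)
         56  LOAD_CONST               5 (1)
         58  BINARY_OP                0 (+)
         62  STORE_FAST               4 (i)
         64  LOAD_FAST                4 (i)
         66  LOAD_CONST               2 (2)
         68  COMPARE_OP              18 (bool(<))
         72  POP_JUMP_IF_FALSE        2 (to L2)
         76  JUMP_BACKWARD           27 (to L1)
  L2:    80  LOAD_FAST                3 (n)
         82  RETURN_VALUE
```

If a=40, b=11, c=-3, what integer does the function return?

3

LOAD_FAST_LOAD_FAST c,c → push -3,-3. Stack: [-3, -3]
BINARY_OP + → -3 + -3 = -6. Stack: [-6]
STORE_FAST n → n=-6. Stack: []
LOAD_CONST → push 0. Stack: [0]
STORE_FAST i → i=0. Stack: []
LOAD_FAST i → push 0. Stack: [0]
LOAD_CONST → push 2. Stack: [0, 2]
COMPARE_OP bool(<) → 0 vs 2 = True. Stack: [True]
POP_JUMP_IF_FALSE → pop True; no jump. Stack: []
LOAD_FAST n → push -6. Stack: [-6]
LOAD_CONST → push 9. Stack: [-6, 9]
BINARY_OP + → -6 + 9 = 3. Stack: [3]
STORE_FAST n → n=3. Stack: []
LOAD_FAST_LOAD_FAST c,b → push -3,11. Stack: [-3, 11]
BINARY_OP * → -3 * 11 = -33. Stack: [-33]
STORE_FAST n → n=-33. Stack: []
LOAD_FAST n → push -33. Stack: [-33]
LOAD_CONST → push 6. Stack: [-33, 6]
BINARY_OP % → -33 % 6 = 3. Stack: [3]
STORE_FAST n → n=3. Stack: []
LOAD_FAST i → push 0. Stack: [0]
LOAD_CONST → push 1. Stack: [0, 1]
BINARY_OP + → 0 + 1 = 1. Stack: [1]
STORE_FAST i → i=1. Stack: []
LOAD_FAST i → push 1. Stack: [1]
LOAD_CONST → push 2. Stack: [1, 2]
COMPARE_OP bool(<) → 1 vs 2 = True. Stack: [True]
POP_JUMP_IF_FALSE → pop True; no jump. Stack: []
LOAD_FAST n → push 3. Stack: [3]
LOAD_CONST → push 9. Stack: [3, 9]
BINARY_OP + → 3 + 9 = 12. Stack: [12]
STORE_FAST n → n=12. Stack: []
LOAD_FAST_LOAD_FAST c,b → push -3,11. Stack: [-3, 11]
BINARY_OP * → -3 * 11 = -33. Stack: [-33]
STORE_FAST n → n=-33. Stack: []
LOAD_FAST n → push -33. Stack: [-33]
LOAD_CONST → push 6. Stack: [-33, 6]
BINARY_OP % → -33 % 6 = 3. Stack: [3]
STORE_FAST n → n=3. Stack: []
LOAD_FAST i → push 1. Stack: [1]
LOAD_CONST → push 1. Stack: [1, 1]
BINARY_OP + → 1 + 1 = 2. Stack: [2]
STORE_FAST i → i=2. Stack: []
LOAD_FAST i → push 2. Stack: [2]
LOAD_CONST → push 2. Stack: [2, 2]
COMPARE_OP bool(<) → 2 vs 2 = False. Stack: [False]
POP_JUMP_IF_FALSE → pop False; jump. Stack: []
LOAD_FAST n → push 3. Stack: [3]
RETURN_VALUE → return 3.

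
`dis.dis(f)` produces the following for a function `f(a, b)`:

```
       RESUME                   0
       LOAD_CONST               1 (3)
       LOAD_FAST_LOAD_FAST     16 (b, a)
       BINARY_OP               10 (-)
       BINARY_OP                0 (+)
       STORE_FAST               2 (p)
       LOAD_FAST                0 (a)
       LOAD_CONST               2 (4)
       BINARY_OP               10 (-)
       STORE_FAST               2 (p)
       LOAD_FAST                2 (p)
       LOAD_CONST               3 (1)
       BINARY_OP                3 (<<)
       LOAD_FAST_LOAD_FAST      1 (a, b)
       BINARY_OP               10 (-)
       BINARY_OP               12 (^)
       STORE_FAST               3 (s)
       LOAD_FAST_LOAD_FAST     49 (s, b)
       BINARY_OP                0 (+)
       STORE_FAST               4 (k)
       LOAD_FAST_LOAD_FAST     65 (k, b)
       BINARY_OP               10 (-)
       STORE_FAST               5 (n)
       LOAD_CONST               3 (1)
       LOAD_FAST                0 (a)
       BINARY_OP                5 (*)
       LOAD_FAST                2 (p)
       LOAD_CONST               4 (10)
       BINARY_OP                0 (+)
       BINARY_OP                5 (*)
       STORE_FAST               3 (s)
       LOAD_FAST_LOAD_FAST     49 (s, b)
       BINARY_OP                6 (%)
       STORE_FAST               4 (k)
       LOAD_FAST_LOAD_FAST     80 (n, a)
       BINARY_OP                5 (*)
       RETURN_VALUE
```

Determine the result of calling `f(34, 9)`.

LOAD_CONST → push 3. Stack: [3]
LOAD_FAST_LOAD_FAST b,a → push 9,34. Stack: [3, 9, 34]
BINARY_OP - → 9 - 34 = -25. Stack: [3, -25]
BINARY_OP + → 3 + -25 = -22. Stack: [-22]
STORE_FAST p → p=-22. Stack: []
LOAD_FAST a → push 34. Stack: [34]
LOAD_CONST → push 4. Stack: [34, 4]
BINARY_OP - → 34 - 4 = 30. Stack: [30]
STORE_FAST p → p=30. Stack: []
LOAD_FAST p → push 30. Stack: [30]
LOAD_CONST → push 1. Stack: [30, 1]
BINARY_OP << → 30 << 1 = 60. Stack: [60]
LOAD_FAST_LOAD_FAST a,b → push 34,9. Stack: [60, 34, 9]
BINARY_OP - → 34 - 9 = 25. Stack: [60, 25]
BINARY_OP ^ → 60 ^ 25 = 37. Stack: [37]
STORE_FAST s → s=37. Stack: []
LOAD_FAST_LOAD_FAST s,b → push 37,9. Stack: [37, 9]
BINARY_OP + → 37 + 9 = 46. Stack: [46]
STORE_FAST k → k=46. Stack: []
LOAD_FAST_LOAD_FAST k,b → push 46,9. Stack: [46, 9]
BINARY_OP - → 46 - 9 = 37. Stack: [37]
STORE_FAST n → n=37. Stack: []
LOAD_CONST → push 1. Stack: [1]
LOAD_FAST a → push 34. Stack: [1, 34]
BINARY_OP * → 1 * 34 = 34. Stack: [34]
LOAD_FAST p → push 30. Stack: [34, 30]
LOAD_CONST → push 10. Stack: [34, 30, 10]
BINARY_OP + → 30 + 10 = 40. Stack: [34, 40]
BINARY_OP * → 34 * 40 = 1360. Stack: [1360]
STORE_FAST s → s=1360. Stack: []
LOAD_FAST_LOAD_FAST s,b → push 1360,9. Stack: [1360, 9]
BINARY_OP % → 1360 % 9 = 1. Stack: [1]
STORE_FAST k → k=1. Stack: []
LOAD_FAST_LOAD_FAST n,a → push 37,34. Stack: [37, 34]
BINARY_OP * → 37 * 34 = 1258. Stack: [1258]
RETURN_VALUE → return 1258.

1258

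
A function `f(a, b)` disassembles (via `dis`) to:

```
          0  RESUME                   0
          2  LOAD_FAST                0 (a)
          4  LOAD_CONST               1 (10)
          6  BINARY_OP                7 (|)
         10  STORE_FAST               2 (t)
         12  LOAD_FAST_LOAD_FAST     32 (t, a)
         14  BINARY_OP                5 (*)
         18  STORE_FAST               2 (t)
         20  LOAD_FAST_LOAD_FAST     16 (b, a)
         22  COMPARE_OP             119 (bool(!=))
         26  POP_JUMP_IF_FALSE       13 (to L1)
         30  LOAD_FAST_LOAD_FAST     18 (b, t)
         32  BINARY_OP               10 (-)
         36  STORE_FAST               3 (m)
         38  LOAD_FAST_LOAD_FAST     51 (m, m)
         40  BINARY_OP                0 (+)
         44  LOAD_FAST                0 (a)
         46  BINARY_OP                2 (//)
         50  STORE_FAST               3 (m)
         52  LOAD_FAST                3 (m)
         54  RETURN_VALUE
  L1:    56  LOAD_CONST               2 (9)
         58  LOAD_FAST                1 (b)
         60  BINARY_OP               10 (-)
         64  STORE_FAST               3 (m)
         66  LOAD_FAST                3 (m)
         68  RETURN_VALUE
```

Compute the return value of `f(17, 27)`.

LOAD_FAST a → push 17. Stack: [17]
LOAD_CONST → push 10. Stack: [17, 10]
BINARY_OP | → 17 | 10 = 27. Stack: [27]
STORE_FAST t → t=27. Stack: []
LOAD_FAST_LOAD_FAST t,a → push 27,17. Stack: [27, 17]
BINARY_OP * → 27 * 17 = 459. Stack: [459]
STORE_FAST t → t=459. Stack: []
LOAD_FAST_LOAD_FAST b,a → push 27,17. Stack: [27, 17]
COMPARE_OP bool(!=) → 27 vs 17 = True. Stack: [True]
POP_JUMP_IF_FALSE → pop True; no jump. Stack: []
LOAD_FAST_LOAD_FAST b,t → push 27,459. Stack: [27, 459]
BINARY_OP - → 27 - 459 = -432. Stack: [-432]
STORE_FAST m → m=-432. Stack: []
LOAD_FAST_LOAD_FAST m,m → push -432,-432. Stack: [-432, -432]
BINARY_OP + → -432 + -432 = -864. Stack: [-864]
LOAD_FAST a → push 17. Stack: [-864, 17]
BINARY_OP // → -864 // 17 = -51. Stack: [-51]
STORE_FAST m → m=-51. Stack: []
LOAD_FAST m → push -51. Stack: [-51]
RETURN_VALUE → return -51.

-51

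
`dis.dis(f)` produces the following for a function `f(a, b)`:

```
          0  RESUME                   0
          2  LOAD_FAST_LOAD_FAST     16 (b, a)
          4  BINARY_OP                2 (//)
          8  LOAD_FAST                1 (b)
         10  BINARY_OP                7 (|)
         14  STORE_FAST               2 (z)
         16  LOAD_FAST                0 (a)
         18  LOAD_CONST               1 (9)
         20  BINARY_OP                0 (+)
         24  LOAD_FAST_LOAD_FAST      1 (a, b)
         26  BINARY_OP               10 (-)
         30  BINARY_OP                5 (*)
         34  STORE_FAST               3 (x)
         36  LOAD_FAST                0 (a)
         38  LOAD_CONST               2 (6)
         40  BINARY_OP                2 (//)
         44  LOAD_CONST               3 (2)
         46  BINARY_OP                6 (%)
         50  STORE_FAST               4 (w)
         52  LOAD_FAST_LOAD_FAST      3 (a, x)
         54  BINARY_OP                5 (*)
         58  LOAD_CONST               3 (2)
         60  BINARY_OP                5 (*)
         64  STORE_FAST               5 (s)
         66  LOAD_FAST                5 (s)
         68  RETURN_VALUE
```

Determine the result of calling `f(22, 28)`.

-8184

LOAD_FAST_LOAD_FAST b,a → push 28,22. Stack: [28, 22]
BINARY_OP // → 28 // 22 = 1. Stack: [1]
LOAD_FAST b → push 28. Stack: [1, 28]
BINARY_OP | → 1 | 28 = 29. Stack: [29]
STORE_FAST z → z=29. Stack: []
LOAD_FAST a → push 22. Stack: [22]
LOAD_CONST → push 9. Stack: [22, 9]
BINARY_OP + → 22 + 9 = 31. Stack: [31]
LOAD_FAST_LOAD_FAST a,b → push 22,28. Stack: [31, 22, 28]
BINARY_OP - → 22 - 28 = -6. Stack: [31, -6]
BINARY_OP * → 31 * -6 = -186. Stack: [-186]
STORE_FAST x → x=-186. Stack: []
LOAD_FAST a → push 22. Stack: [22]
LOAD_CONST → push 6. Stack: [22, 6]
BINARY_OP // → 22 // 6 = 3. Stack: [3]
LOAD_CONST → push 2. Stack: [3, 2]
BINARY_OP % → 3 % 2 = 1. Stack: [1]
STORE_FAST w → w=1. Stack: []
LOAD_FAST_LOAD_FAST a,x → push 22,-186. Stack: [22, -186]
BINARY_OP * → 22 * -186 = -4092. Stack: [-4092]
LOAD_CONST → push 2. Stack: [-4092, 2]
BINARY_OP * → -4092 * 2 = -8184. Stack: [-8184]
STORE_FAST s → s=-8184. Stack: []
LOAD_FAST s → push -8184. Stack: [-8184]
RETURN_VALUE → return -8184.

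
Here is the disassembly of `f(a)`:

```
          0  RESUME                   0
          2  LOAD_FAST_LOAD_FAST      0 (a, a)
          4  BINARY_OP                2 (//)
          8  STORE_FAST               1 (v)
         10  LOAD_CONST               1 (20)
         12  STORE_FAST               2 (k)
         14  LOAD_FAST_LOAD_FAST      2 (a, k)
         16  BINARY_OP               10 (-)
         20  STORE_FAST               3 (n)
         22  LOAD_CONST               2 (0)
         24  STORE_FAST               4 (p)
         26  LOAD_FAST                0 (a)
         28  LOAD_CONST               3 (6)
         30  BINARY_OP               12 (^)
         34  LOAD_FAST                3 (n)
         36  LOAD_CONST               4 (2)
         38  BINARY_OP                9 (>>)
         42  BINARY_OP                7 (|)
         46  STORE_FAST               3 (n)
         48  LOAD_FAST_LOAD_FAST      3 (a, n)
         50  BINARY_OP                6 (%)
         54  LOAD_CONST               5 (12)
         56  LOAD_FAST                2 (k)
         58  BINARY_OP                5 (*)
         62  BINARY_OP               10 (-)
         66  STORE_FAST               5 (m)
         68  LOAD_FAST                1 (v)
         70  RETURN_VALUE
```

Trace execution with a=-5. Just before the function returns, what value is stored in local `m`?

LOAD_FAST_LOAD_FAST a,a → push -5,-5. Stack: [-5, -5]
BINARY_OP // → -5 // -5 = 1. Stack: [1]
STORE_FAST v → v=1. Stack: []
LOAD_CONST → push 20. Stack: [20]
STORE_FAST k → k=20. Stack: []
LOAD_FAST_LOAD_FAST a,k → push -5,20. Stack: [-5, 20]
BINARY_OP - → -5 - 20 = -25. Stack: [-25]
STORE_FAST n → n=-25. Stack: []
LOAD_CONST → push 0. Stack: [0]
STORE_FAST p → p=0. Stack: []
LOAD_FAST a → push -5. Stack: [-5]
LOAD_CONST → push 6. Stack: [-5, 6]
BINARY_OP ^ → -5 ^ 6 = -3. Stack: [-3]
LOAD_FAST n → push -25. Stack: [-3, -25]
LOAD_CONST → push 2. Stack: [-3, -25, 2]
BINARY_OP >> → -25 >> 2 = -7. Stack: [-3, -7]
BINARY_OP | → -3 | -7 = -3. Stack: [-3]
STORE_FAST n → n=-3. Stack: []
LOAD_FAST_LOAD_FAST a,n → push -5,-3. Stack: [-5, -3]
BINARY_OP % → -5 % -3 = -2. Stack: [-2]
LOAD_CONST → push 12. Stack: [-2, 12]
LOAD_FAST k → push 20. Stack: [-2, 12, 20]
BINARY_OP * → 12 * 20 = 240. Stack: [-2, 240]
BINARY_OP - → -2 - 240 = -242. Stack: [-242]
STORE_FAST m → m=-242. Stack: []
LOAD_FAST v → push 1. Stack: [1]
RETURN_VALUE → return 1.

-242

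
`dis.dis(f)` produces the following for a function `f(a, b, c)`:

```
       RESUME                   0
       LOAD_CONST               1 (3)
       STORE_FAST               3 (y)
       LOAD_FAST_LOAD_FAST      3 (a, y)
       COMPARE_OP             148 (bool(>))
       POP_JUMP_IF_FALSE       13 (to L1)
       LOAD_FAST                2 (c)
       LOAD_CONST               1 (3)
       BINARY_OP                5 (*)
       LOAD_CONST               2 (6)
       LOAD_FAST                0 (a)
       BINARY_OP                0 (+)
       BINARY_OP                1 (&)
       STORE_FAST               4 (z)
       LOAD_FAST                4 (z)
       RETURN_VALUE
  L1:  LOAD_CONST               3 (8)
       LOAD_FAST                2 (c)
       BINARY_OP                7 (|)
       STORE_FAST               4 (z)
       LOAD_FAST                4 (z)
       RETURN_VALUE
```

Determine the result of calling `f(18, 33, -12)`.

24

LOAD_CONST → push 3. Stack: [3]
STORE_FAST y → y=3. Stack: []
LOAD_FAST_LOAD_FAST a,y → push 18,3. Stack: [18, 3]
COMPARE_OP bool(>) → 18 vs 3 = True. Stack: [True]
POP_JUMP_IF_FALSE → pop True; no jump. Stack: []
LOAD_FAST c → push -12. Stack: [-12]
LOAD_CONST → push 3. Stack: [-12, 3]
BINARY_OP * → -12 * 3 = -36. Stack: [-36]
LOAD_CONST → push 6. Stack: [-36, 6]
LOAD_FAST a → push 18. Stack: [-36, 6, 18]
BINARY_OP + → 6 + 18 = 24. Stack: [-36, 24]
BINARY_OP & → -36 & 24 = 24. Stack: [24]
STORE_FAST z → z=24. Stack: []
LOAD_FAST z → push 24. Stack: [24]
RETURN_VALUE → return 24.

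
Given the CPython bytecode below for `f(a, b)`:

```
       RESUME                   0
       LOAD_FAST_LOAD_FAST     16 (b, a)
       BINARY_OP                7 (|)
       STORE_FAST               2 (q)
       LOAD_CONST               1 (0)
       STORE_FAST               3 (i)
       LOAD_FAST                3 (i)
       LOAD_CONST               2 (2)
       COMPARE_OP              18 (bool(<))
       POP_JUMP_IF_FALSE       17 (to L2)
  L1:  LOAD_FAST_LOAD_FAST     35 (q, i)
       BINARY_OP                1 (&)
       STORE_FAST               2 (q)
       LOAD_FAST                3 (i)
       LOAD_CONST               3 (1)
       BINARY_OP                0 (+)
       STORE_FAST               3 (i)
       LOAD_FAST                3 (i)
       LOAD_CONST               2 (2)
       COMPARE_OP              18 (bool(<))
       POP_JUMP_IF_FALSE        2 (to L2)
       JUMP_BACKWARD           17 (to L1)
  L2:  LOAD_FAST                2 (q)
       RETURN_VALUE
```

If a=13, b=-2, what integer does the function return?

0

LOAD_FAST_LOAD_FAST b,a → push -2,13. Stack: [-2, 13]
BINARY_OP | → -2 | 13 = -1. Stack: [-1]
STORE_FAST q → q=-1. Stack: []
LOAD_CONST → push 0. Stack: [0]
STORE_FAST i → i=0. Stack: []
LOAD_FAST i → push 0. Stack: [0]
LOAD_CONST → push 2. Stack: [0, 2]
COMPARE_OP bool(<) → 0 vs 2 = True. Stack: [True]
POP_JUMP_IF_FALSE → pop True; no jump. Stack: []
LOAD_FAST_LOAD_FAST q,i → push -1,0. Stack: [-1, 0]
BINARY_OP & → -1 & 0 = 0. Stack: [0]
STORE_FAST q → q=0. Stack: []
LOAD_FAST i → push 0. Stack: [0]
LOAD_CONST → push 1. Stack: [0, 1]
BINARY_OP + → 0 + 1 = 1. Stack: [1]
STORE_FAST i → i=1. Stack: []
LOAD_FAST i → push 1. Stack: [1]
LOAD_CONST → push 2. Stack: [1, 2]
COMPARE_OP bool(<) → 1 vs 2 = True. Stack: [True]
POP_JUMP_IF_FALSE → pop True; no jump. Stack: []
LOAD_FAST_LOAD_FAST q,i → push 0,1. Stack: [0, 1]
BINARY_OP & → 0 & 1 = 0. Stack: [0]
STORE_FAST q → q=0. Stack: []
LOAD_FAST i → push 1. Stack: [1]
LOAD_CONST → push 1. Stack: [1, 1]
BINARY_OP + → 1 + 1 = 2. Stack: [2]
STORE_FAST i → i=2. Stack: []
LOAD_FAST i → push 2. Stack: [2]
LOAD_CONST → push 2. Stack: [2, 2]
COMPARE_OP bool(<) → 2 vs 2 = False. Stack: [False]
POP_JUMP_IF_FALSE → pop False; jump. Stack: []
LOAD_FAST q → push 0. Stack: [0]
RETURN_VALUE → return 0.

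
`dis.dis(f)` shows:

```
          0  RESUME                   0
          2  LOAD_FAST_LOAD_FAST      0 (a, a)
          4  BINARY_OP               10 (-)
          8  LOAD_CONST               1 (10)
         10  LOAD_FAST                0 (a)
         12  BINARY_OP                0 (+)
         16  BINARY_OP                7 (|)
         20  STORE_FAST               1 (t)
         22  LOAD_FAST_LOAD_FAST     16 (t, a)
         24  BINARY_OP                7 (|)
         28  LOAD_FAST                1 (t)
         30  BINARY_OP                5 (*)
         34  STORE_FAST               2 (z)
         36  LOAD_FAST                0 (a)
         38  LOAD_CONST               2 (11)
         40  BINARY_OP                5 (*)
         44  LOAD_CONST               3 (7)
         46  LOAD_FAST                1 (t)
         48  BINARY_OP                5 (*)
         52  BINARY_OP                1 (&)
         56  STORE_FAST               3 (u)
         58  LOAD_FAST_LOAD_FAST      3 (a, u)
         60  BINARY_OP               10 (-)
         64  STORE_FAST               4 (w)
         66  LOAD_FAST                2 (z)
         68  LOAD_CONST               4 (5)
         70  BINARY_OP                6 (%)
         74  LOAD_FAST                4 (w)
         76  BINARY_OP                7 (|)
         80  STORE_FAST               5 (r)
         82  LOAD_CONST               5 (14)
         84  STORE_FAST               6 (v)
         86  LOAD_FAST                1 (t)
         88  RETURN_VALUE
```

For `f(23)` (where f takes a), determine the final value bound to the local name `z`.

LOAD_FAST_LOAD_FAST a,a → push 23,23. Stack: [23, 23]
BINARY_OP - → 23 - 23 = 0. Stack: [0]
LOAD_CONST → push 10. Stack: [0, 10]
LOAD_FAST a → push 23. Stack: [0, 10, 23]
BINARY_OP + → 10 + 23 = 33. Stack: [0, 33]
BINARY_OP | → 0 | 33 = 33. Stack: [33]
STORE_FAST t → t=33. Stack: []
LOAD_FAST_LOAD_FAST t,a → push 33,23. Stack: [33, 23]
BINARY_OP | → 33 | 23 = 55. Stack: [55]
LOAD_FAST t → push 33. Stack: [55, 33]
BINARY_OP * → 55 * 33 = 1815. Stack: [1815]
STORE_FAST z → z=1815. Stack: []
LOAD_FAST a → push 23. Stack: [23]
LOAD_CONST → push 11. Stack: [23, 11]
BINARY_OP * → 23 * 11 = 253. Stack: [253]
LOAD_CONST → push 7. Stack: [253, 7]
LOAD_FAST t → push 33. Stack: [253, 7, 33]
BINARY_OP * → 7 * 33 = 231. Stack: [253, 231]
BINARY_OP & → 253 & 231 = 229. Stack: [229]
STORE_FAST u → u=229. Stack: []
LOAD_FAST_LOAD_FAST a,u → push 23,229. Stack: [23, 229]
BINARY_OP - → 23 - 229 = -206. Stack: [-206]
STORE_FAST w → w=-206. Stack: []
LOAD_FAST z → push 1815. Stack: [1815]
LOAD_CONST → push 5. Stack: [1815, 5]
BINARY_OP % → 1815 % 5 = 0. Stack: [0]
LOAD_FAST w → push -206. Stack: [0, -206]
BINARY_OP | → 0 | -206 = -206. Stack: [-206]
STORE_FAST r → r=-206. Stack: []
LOAD_CONST → push 14. Stack: [14]
STORE_FAST v → v=14. Stack: []
LOAD_FAST t → push 33. Stack: [33]
RETURN_VALUE → return 33.

1815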